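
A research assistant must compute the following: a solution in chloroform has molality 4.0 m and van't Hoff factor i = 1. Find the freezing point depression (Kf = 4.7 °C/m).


ΔTf = Kf × m × i
= 4.7 × 4.0 × 1
= 18.8 °C

18.8 °C


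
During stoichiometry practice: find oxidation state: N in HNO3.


(+1) + x + 3(-2) = 0, so x = +5
Oxidation number: +5

+5


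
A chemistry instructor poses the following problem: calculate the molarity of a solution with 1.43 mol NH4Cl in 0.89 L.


M = n/V = 1.43/0.89 = 1.607 mol/L

1.607 M


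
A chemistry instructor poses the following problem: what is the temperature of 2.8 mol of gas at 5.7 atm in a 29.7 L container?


PV = nRT  (R = 0.08206 L·atm/(mol·K))
T = PV/(nR) = 5.7×29.7/(2.8×0.08206)
= 169.29/0.229768
= 736.79 K

736.79 K


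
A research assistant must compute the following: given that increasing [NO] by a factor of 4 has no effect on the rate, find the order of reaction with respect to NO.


rate ∝ [NO]^n
rate ∝ [NO]^0
Order in NO: 0

0


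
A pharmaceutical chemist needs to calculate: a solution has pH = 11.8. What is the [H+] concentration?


[H+] = 10^(-pH) = 10^(-11.8)
= 1.58×10^-12 M

1.58×10^-12 M


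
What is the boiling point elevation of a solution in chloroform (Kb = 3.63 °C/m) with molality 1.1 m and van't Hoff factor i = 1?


ΔTb = Kb × m × i
= 3.63 × 1.1 × 1
= 3.993 °C

3.993 °C


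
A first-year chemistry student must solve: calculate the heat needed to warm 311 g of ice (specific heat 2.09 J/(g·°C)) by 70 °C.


q = mcΔT = 311 × 2.09 × 70
= 45499.30 J

45499.30 J


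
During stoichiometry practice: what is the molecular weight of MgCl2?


M(MgCl2) = 1×24.31 + 2×35.45
= 24.31 + 70.9
= 95.21 g/mol

95.21 g/mol


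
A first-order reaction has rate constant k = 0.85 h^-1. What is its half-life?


t½ = ln2/k = 0.693147/(0.85 h^-1)
= 0.8155 h

0.8155 h


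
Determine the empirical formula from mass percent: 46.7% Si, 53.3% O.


Assume 100 g sample. Moles of each element:
  Si: 46.7/28.09 = 1.663 mol
  O: 53.3/16.0 = 3.331 mol
Divide by smallest (1.663):
  Si: 1.663/1.663 = 1.0
  O: 3.331/1.663 = 2.0
Empirical formula: SiO2

SiO2


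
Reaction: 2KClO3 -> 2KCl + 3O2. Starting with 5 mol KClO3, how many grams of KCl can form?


Mole ratio KCl:KClO3 = 2:2
n(KCl) = 5 × 2/2 = 5.000 mol
mass = 5.000 × 74.55 = 372.75 g

372.75 g


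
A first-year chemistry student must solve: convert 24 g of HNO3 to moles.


M(HNO3) = 63.02 g/mol
n = mass/M = 24/63.02 = 0.3808 mol

0.3808 mol


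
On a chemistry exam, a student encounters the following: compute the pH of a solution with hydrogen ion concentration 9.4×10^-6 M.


pH = -log10([H+]) = -log10(9.4×10^-6)
= 6 - log10(9.4)
= 6 - 0.97
= 5.03

5.03


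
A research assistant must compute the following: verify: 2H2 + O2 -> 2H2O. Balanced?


Equation: 2H2 + O2 -> 2H2O
Check atoms: H: 4=4, O: 2=2
Balanced

Yes, balanced


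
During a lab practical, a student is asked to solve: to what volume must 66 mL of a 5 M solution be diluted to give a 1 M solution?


C1V1 = C2V2
5 × 66 = 1 × V2
V2 = 330/1 = 330.0 mL

330.0 mL


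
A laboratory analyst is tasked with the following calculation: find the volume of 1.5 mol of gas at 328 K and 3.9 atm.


PV = nRT  (R = 0.08206 L·atm/(mol·K))
V = nRT/P = 1.5×0.08206×328/3.9
= 10.352 L

10.352 L


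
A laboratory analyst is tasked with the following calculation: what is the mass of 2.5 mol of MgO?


M(MgO) = 40.31 g/mol
mass = n × M = 2.5 × 40.31 = 100.78 g

100.78 g


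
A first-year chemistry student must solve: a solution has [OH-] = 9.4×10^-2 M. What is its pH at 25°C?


pOH = -log10([OH-]) = -log10(9.4×10^-2)
= 2 - log10(9.4) = 1.03
pH = 14 - pOH = 14 - 1.03 = 12.97

12.97


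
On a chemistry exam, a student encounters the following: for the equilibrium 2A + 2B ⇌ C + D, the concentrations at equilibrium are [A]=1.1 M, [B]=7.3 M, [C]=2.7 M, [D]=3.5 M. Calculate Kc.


Kc = [C][D]/([A]^2[B]^2)
= (2.7^1 × 3.5^1)/(1.1^2 × 7.3^2)
= 9.45/64.4809
= 0.1466

0.1466


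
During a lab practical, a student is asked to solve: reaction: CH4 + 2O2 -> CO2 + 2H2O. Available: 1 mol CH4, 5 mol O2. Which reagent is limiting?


Mole ratio available / coefficient:
  CH4: 1/1 = 1.000
  O2: 5/2 = 2.500
Smaller ratio is limiting.

CH4


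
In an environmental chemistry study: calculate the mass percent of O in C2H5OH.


M(C2H5OH) = 2×12.01 + 6×1.008 + 1×16.0 = 46.068 g/mol
Mass of O = 1 × 16.0 = 16.00 g/mol
% O = 16.00/46.068 × 100 = 34.73%

34.73%


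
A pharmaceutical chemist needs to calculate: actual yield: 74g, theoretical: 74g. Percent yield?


% yield = actual/theoretical × 100
= 74/74 × 100
= 100.0%

100.0%


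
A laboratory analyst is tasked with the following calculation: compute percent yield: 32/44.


% yield = actual/theoretical × 100
= 32/44 × 100
= 72.73%

72.73%


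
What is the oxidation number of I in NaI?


halide: -1
Oxidation number: -1

-1


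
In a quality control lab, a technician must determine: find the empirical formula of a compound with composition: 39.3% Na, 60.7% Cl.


Assume 100 g sample. Moles of each element:
  Na: 39.3/22.99 = 1.709 mol
  Cl: 60.7/35.45 = 1.712 mol
Divide by smallest (1.709):
  Na: 1.709/1.709 = 1.0
  Cl: 1.712/1.709 = 1.0
Empirical formula: NaCl

NaCl


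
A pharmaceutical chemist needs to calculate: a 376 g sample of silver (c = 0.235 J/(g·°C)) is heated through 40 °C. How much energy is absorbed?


q = mcΔT = 376 × 0.235 × 40
= 3534.40 J

3534.40 J


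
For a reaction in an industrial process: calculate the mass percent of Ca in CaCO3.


M(CaCO3) = 1×40.08 + 1×12.01 + 3×16.0 = 100.09 g/mol
Mass of Ca = 1 × 40.08 = 40.08 g/mol
% Ca = 40.08/100.09 × 100 = 40.04%

40.04%


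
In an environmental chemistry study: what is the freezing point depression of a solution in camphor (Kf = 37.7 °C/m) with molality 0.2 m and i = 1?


ΔTf = Kf × m × i
= 37.7 × 0.2 × 1
= 7.54 °C

7.54 °C


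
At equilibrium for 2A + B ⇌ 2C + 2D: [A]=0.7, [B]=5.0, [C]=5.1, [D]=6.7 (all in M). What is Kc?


Kc = [C]^2[D]^2/([A]^2[B])
= (5.1^2 × 6.7^2)/(0.7^2 × 5.0^1)
= 1167.5889/2.45
= 476.6

476.6


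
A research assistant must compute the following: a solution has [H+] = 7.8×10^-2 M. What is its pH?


pH = -log10([H+]) = -log10(7.8×10^-2)
= 2 - log10(7.8)
= 2 - 0.89
= 1.11

1.11


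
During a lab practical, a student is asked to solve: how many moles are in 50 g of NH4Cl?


M(NH4Cl) = 53.49 g/mol
n = mass/M = 50/53.49 = 0.9348 mol

0.9348 mol


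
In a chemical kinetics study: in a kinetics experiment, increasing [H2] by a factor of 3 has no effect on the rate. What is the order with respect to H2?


rate ∝ [H2]^n
rate ∝ [H2]^0
Order in H2: 0

0


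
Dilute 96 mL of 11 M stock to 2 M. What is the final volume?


C1V1 = C2V2
11 × 96 = 2 × V2
V2 = 1056/2 = 528.0 mL

528.0 mL


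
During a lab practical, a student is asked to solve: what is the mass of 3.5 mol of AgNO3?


M(AgNO3) = 169.88 g/mol
mass = n × M = 3.5 × 169.88 = 594.58 g

594.58 g


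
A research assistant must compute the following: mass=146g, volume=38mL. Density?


ρ = mass/volume
= 146/38
= 3.842 g/mL

3.842 g/mL


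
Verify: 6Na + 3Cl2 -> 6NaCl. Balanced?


Equation: 6Na + 3Cl2 -> 6NaCl
Check atoms: Cl: 6=6, Na: 6=6
Balanced

Yes, balanced


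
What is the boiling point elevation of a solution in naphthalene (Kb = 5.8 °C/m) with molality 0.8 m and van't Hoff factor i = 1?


ΔTb = Kb × m × i
= 5.8 × 0.8 × 1
= 4.64 °C

4.64 °C


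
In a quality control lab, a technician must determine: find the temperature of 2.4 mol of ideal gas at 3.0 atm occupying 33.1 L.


PV = nRT  (R = 0.08206 L·atm/(mol·K))
T = PV/(nR) = 3.0×33.1/(2.4×0.08206)
= 99.30/0.196944
= 504.20 K

504.20 K


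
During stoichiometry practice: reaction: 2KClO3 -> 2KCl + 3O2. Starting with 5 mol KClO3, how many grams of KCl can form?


Mole ratio KCl:KClO3 = 2:2
n(KCl) = 5 × 2/2 = 5.000 mol
mass = 5.000 × 74.55 = 372.75 g

372.75 g


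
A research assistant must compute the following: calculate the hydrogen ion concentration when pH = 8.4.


[H+] = 10^(-pH) = 10^(-8.4)
= 3.98×10^-9 M

3.98×10^-9 M


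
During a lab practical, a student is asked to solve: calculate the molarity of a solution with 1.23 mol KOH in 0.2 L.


M = n/V = 1.23/0.2 = 6.150 mol/L

6.150 M


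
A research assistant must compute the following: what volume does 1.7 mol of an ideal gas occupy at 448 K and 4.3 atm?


PV = nRT  (R = 0.08206 L·atm/(mol·K))
V = nRT/P = 1.7×0.08206×448/4.3
= 14.534 L

14.534 L


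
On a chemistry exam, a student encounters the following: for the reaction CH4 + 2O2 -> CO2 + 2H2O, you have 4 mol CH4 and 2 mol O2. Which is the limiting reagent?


Mole ratio available / coefficient:
  CH4: 4/1 = 4.000
  O2: 2/2 = 1.000
Smaller ratio is limiting.

O2


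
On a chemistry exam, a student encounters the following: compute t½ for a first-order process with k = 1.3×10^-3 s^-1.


t½ = ln2/k = 0.693147/(1.3×10^-3 s^-1)
= 533.2 s

533.2 s


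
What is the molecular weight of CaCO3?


M(CaCO3) = 1×40.08 + 1×12.01 + 3×16.0
= 40.08 + 12.01 + 48.0
= 100.09 g/mol

100.09 g/mol


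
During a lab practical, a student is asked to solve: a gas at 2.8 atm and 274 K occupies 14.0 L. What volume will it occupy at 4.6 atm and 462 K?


P1V1/T1 = P2V2/T2
V2 = P1V1T2/(T1P2)
= 2.8×14.0×462/(274×4.6)
= 14.369 L

14.369 L


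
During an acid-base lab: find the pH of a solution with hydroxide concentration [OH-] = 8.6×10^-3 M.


pOH = -log10([OH-]) = -log10(8.6×10^-3)
= 3 - log10(8.6) = 2.07
pH = 14 - pOH = 14 - 2.07 = 11.93

11.93


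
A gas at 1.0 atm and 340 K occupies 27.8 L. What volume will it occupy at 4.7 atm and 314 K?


P1V1/T1 = P2V2/T2
V2 = P1V1T2/(T1P2)
= 1.0×27.8×314/(340×4.7)
= 5.463 L

5.463 L


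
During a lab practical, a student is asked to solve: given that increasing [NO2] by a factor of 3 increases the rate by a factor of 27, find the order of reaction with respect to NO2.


rate ∝ [NO2]^n
3^n = 27 → n = 3
Order in NO2: 3

3


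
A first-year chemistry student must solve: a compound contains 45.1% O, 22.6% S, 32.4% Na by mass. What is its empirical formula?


Assume 100 g sample. Moles of each element:
  O: 45.1/16.0 = 2.819 mol
  S: 22.6/32.07 = 0.705 mol
  Na: 32.4/22.99 = 1.409 mol
Divide by smallest (0.705):
  O: 2.819/0.705 = 4.0
  S: 0.705/0.705 = 1.0
  Na: 1.409/0.705 = 2.0
Empirical formula: Na2SO4

Na2SO4


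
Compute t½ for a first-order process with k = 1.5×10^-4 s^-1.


t½ = ln2/k = 0.693147/(1.5×10^-4 s^-1)
= 4621 s

4621 s


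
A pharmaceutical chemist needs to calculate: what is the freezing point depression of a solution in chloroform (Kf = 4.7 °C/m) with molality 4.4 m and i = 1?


ΔTf = Kf × m × i
= 4.7 × 4.4 × 1
= 20.68 °C

20.68 °C


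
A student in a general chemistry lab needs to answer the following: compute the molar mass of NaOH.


M(NaOH) = 1×22.99 + 1×16.0 + 1×1.008
= 22.99 + 16.0 + 1.01
= 40.0 g/mol

40.0 g/mol


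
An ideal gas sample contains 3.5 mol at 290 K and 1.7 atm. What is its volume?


PV = nRT  (R = 0.08206 L·atm/(mol·K))
V = nRT/P = 3.5×0.08206×290/1.7
= 48.995 L

48.995 L


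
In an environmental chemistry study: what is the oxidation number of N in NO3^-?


x + 3(-2) = -1, so x = +5
Oxidation number: +5

+5


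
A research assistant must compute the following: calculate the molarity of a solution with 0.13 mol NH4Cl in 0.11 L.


M = n/V = 0.13/0.11 = 1.182 mol/L

1.182 M


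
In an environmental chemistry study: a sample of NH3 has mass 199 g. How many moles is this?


M(NH3) = 17.03 g/mol
n = mass/M = 199/17.03 = 11.6853 mol

11.6853 mol


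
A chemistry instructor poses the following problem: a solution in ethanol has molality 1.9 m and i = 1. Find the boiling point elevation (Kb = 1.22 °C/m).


ΔTb = Kb × m × i
= 1.22 × 1.9 × 1
= 2.318 °C

2.318 °C


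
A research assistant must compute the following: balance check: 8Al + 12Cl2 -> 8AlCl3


Equation: 8Al + 12Cl2 -> 8AlCl3
Check atoms: Al: 8=8, Cl: 24=24
Balanced

Yes, balanced


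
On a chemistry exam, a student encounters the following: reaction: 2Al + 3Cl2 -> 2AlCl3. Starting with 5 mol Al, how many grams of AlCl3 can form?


Mole ratio AlCl3:Al = 2:2
n(AlCl3) = 5 × 2/2 = 5.000 mol
mass = 5.000 × 133.33 = 666.65 g

666.65 g


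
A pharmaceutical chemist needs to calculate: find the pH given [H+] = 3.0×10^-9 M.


pH = -log10([H+]) = -log10(3.0×10^-9)
= 9 - log10(3.0)
= 9 - 0.48
= 8.52

8.52


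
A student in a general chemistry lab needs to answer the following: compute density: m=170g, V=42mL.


ρ = mass/volume
= 170/42
= 4.048 g/mL

4.048 g/mL


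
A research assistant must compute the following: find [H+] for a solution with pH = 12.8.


[H+] = 10^(-pH) = 10^(-12.8)
= 1.58×10^-13 M

1.58×10^-13 M


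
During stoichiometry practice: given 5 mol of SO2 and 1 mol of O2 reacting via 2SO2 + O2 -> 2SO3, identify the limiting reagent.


Mole ratio available / coefficient:
  SO2: 5/2 = 2.500
  O2: 1/1 = 1.000
Smaller ratio is limiting.

O2


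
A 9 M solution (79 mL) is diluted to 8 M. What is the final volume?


C1V1 = C2V2
9 × 79 = 8 × V2
V2 = 711/8 = 88.88 mL

88.88 mL


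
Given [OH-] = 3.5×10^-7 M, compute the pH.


pOH = -log10([OH-]) = -log10(3.5×10^-7)
= 7 - log10(3.5) = 6.46
pH = 14 - pOH = 14 - 6.46 = 7.54

7.54


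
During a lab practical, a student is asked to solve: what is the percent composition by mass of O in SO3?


M(SO3) = 1×32.07 + 3×16.0 = 80.07 g/mol
Mass of O = 3 × 16.0 = 48.00 g/mol
% O = 48.00/80.07 × 100 = 59.95%

59.95%


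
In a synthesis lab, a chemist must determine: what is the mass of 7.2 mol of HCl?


M(HCl) = 36.46 g/mol
mass = n × M = 7.2 × 36.46 = 262.51 g

262.51 g


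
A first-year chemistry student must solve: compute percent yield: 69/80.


% yield = actual/theoretical × 100
= 69/80 × 100
= 86.25%

86.25%


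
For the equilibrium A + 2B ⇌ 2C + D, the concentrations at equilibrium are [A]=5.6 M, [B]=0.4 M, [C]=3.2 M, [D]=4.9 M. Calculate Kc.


Kc = [C]^2[D]/([A][B]^2)
= (3.2^2 × 4.9^1)/(5.6^1 × 0.4^2)
= 50.176/0.896
= 56.00

56.00


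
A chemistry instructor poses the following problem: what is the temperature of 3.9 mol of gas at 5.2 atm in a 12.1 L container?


PV = nRT  (R = 0.08206 L·atm/(mol·K))
T = PV/(nR) = 5.2×12.1/(3.9×0.08206)
= 62.92/0.320034
= 196.60 K

196.60 K


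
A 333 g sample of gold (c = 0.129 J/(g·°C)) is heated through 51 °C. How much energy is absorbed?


q = mcΔT = 333 × 0.129 × 51
= 2190.81 J

2190.81 J


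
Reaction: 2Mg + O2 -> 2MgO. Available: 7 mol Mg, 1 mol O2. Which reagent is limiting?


Mole ratio available / coefficient:
  Mg: 7/2 = 3.500
  O2: 1/1 = 1.000
Smaller ratio is limiting.

O2


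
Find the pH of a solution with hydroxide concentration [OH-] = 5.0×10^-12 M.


pOH = -log10([OH-]) = -log10(5.0×10^-12)
= 12 - log10(5.0) = 11.3
pH = 14 - pOH = 14 - 11.3 = 2.7

2.7


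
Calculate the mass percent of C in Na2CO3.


M(Na2CO3) = 2×22.99 + 1×12.01 + 3×16.0 = 105.99 g/mol
Mass of C = 1 × 12.01 = 12.01 g/mol
% C = 12.01/105.99 × 100 = 11.33%

11.33%


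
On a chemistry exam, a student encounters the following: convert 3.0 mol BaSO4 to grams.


M(BaSO4) = 233.4 g/mol
mass = n × M = 3.0 × 233.4 = 700.20 g

700.20 g


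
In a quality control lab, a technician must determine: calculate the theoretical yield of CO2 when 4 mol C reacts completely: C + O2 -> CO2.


Mole ratio CO2:C = 1:1
n(CO2) = 4 × 1/1 = 4.000 mol
mass = 4.000 × 44.01 = 176.04 g

176.04 g


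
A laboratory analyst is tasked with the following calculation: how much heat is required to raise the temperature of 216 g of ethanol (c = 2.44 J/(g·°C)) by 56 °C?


q = mcΔT = 216 × 2.44 × 56
= 29514.24 J

29514.24 J


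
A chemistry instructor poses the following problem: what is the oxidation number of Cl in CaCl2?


halide: -1
Oxidation number: -1

-1


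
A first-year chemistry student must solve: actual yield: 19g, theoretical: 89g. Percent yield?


% yield = actual/theoretical × 100
= 19/89 × 100
= 21.35%

21.35%


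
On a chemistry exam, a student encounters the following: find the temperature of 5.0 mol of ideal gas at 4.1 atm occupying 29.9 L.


PV = nRT  (R = 0.08206 L·atm/(mol·K))
T = PV/(nR) = 4.1×29.9/(5.0×0.08206)
= 122.59/0.410300
= 298.78 K

298.78 K


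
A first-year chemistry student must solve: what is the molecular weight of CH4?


M(CH4) = 1×12.01 + 4×1.008
= 12.01 + 4.03
= 16.04 g/mol

16.04 g/mol


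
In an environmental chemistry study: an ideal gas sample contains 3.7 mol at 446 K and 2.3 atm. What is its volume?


PV = nRT  (R = 0.08206 L·atm/(mol·K))
V = nRT/P = 3.7×0.08206×446/2.3
= 58.876 L

58.876 L


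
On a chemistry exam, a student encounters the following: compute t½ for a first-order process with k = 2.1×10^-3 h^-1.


t½ = ln2/k = 0.693147/(2.1×10^-3 h^-1)
= 330.1 h

330.1 h


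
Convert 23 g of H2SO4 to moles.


M(H2SO4) = 98.09 g/mol
n = mass/M = 23/98.09 = 0.2345 mol

0.2345 mol


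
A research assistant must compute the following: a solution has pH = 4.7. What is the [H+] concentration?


[H+] = 10^(-pH) = 10^(-4.7)
= 2.0×10^-5 M

2.0×10^-5 M


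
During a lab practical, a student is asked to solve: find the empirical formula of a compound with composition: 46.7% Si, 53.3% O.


Assume 100 g sample. Moles of each element:
  Si: 46.7/28.09 = 1.663 mol
  O: 53.3/16.0 = 3.331 mol
Divide by smallest (1.663):
  Si: 1.663/1.663 = 1.0
  O: 3.331/1.663 = 2.0
Empirical formula: SiO2

SiO2


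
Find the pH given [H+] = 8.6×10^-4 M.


pH = -log10([H+]) = -log10(8.6×10^-4)
= 4 - log10(8.6)
= 4 - 0.93
= 3.07

3.07


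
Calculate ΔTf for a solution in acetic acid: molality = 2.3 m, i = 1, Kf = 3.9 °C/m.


ΔTf = Kf × m × i
= 3.9 × 2.3 × 1
= 8.97 °C

8.97 °C


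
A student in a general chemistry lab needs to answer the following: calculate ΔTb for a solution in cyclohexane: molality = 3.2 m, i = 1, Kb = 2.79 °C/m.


ΔTb = Kb × m × i
= 2.79 × 3.2 × 1
= 8.928 °C

8.928 °C


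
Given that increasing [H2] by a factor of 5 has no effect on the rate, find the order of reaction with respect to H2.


rate ∝ [H2]^n
rate ∝ [H2]^0
Order in H2: 0

0


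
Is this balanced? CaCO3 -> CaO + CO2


Equation: CaCO3 -> CaO + CO2
Check atoms: C: 1=1, Ca: 1=1, O: 3=3
Balanced

Yes, balanced


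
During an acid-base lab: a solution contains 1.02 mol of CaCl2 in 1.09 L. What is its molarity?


M = n/V = 1.02/1.09 = 0.936 mol/L

0.936 M


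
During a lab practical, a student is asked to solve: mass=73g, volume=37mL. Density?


ρ = mass/volume
= 73/37
= 1.973 g/mL

1.973 g/mL


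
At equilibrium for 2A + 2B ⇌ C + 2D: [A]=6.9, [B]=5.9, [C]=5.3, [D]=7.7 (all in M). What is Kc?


Kc = [C][D]^2/([A]^2[B]^2)
= (5.3^1 × 7.7^2)/(6.9^2 × 5.9^2)
= 314.237/1657.3041
= 0.1896

0.1896


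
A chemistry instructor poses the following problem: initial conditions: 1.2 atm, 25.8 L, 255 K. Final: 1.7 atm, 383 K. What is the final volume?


P1V1/T1 = P2V2/T2
V2 = P1V1T2/(T1P2)
= 1.2×25.8×383/(255×1.7)
= 27.353 L

27.353 L


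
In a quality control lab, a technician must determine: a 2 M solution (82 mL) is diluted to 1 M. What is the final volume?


C1V1 = C2V2
2 × 82 = 1 × V2
V2 = 164/1 = 164.0 mL

164.0 mL


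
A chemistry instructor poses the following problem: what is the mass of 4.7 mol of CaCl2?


M(CaCl2) = 110.98 g/mol
mass = n × M = 4.7 × 110.98 = 521.61 g

521.61 g


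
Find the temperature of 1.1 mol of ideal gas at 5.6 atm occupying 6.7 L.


PV = nRT  (R = 0.08206 L·atm/(mol·K))
T = PV/(nR) = 5.6×6.7/(1.1×0.08206)
= 37.52/0.090266
= 415.66 K

415.66 K


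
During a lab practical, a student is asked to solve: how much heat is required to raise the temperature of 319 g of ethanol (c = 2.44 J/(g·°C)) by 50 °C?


q = mcΔT = 319 × 2.44 × 50
= 38918.00 J

38918.00 J


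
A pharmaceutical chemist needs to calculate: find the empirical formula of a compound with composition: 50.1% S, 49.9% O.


Assume 100 g sample. Moles of each element:
  S: 50.1/32.07 = 1.562 mol
  O: 49.9/16.0 = 3.119 mol
Divide by smallest (1.562):
  S: 1.562/1.562 = 1.0
  O: 3.119/1.562 = 2.0
Empirical formula: SO2

SO2


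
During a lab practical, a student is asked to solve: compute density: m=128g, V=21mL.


ρ = mass/volume
= 128/21
= 6.095 g/mL

6.095 g/mL


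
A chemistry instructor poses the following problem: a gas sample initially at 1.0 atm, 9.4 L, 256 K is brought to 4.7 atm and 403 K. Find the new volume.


P1V1/T1 = P2V2/T2
V2 = P1V1T2/(T1P2)
= 1.0×9.4×403/(256×4.7)
= 3.148 L

3.148 L


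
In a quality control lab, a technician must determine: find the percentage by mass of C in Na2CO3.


M(Na2CO3) = 2×22.99 + 1×12.01 + 3×16.0 = 105.99 g/mol
Mass of C = 1 × 12.01 = 12.01 g/mol
% C = 12.01/105.99 × 100 = 11.33%

11.33%


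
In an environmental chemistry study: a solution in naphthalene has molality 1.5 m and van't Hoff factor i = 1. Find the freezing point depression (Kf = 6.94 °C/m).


ΔTf = Kf × m × i
= 6.94 × 1.5 × 1
= 10.41 °C

10.41 °C


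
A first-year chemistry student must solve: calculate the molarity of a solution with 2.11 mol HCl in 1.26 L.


M = n/V = 2.11/1.26 = 1.675 mol/L

1.675 M


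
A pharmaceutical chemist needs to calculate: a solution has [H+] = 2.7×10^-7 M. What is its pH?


pH = -log10([H+]) = -log10(2.7×10^-7)
= 7 - log10(2.7)
= 7 - 0.43
= 6.57

6.57


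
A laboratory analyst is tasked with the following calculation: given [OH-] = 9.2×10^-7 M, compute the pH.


pOH = -log10([OH-]) = -log10(9.2×10^-7)
= 7 - log10(9.2) = 6.04
pH = 14 - pOH = 14 - 6.04 = 7.96

7.96


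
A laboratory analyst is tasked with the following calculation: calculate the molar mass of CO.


M(CO) = 1×12.01 + 1×16.0
= 12.01 + 16.0
= 28.01 g/mol

28.01 g/mol


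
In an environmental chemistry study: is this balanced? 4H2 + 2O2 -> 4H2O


Equation: 4H2 + 2O2 -> 4H2O
Check atoms: H: 8=8, O: 4=4
Balanced

Yes, balanced


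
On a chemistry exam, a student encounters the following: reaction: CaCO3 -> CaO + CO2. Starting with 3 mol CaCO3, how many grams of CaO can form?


Mole ratio CaO:CaCO3 = 1:1
n(CaO) = 3 × 1/1 = 3.000 mol
mass = 3.000 × 56.08 = 168.24 g

168.24 g


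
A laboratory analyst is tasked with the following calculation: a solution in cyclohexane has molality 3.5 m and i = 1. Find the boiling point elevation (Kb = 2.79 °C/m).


ΔTb = Kb × m × i
= 2.79 × 3.5 × 1
= 9.765 °C

9.765 °C


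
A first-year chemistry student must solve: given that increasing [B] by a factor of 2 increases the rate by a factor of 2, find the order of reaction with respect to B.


rate ∝ [B]^n
2^n = 2 → n = 1
Order in B: 1

1


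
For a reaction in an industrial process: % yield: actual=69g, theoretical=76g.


% yield = actual/theoretical × 100
= 69/76 × 100
= 90.79%

90.79%


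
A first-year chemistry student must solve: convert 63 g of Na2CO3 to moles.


M(Na2CO3) = 105.99 g/mol
n = mass/M = 63/105.99 = 0.5944 mol

0.5944 mol


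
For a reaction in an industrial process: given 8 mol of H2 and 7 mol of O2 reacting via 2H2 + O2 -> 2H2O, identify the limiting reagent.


Mole ratio available / coefficient:
  H2: 8/2 = 4.000
  O2: 7/1 = 7.000
Smaller ratio is limiting.

H2


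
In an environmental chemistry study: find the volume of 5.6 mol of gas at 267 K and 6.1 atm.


PV = nRT  (R = 0.08206 L·atm/(mol·K))
V = nRT/P = 5.6×0.08206×267/6.1
= 20.114 L

20.114 L


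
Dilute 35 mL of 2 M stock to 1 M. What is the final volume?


C1V1 = C2V2
2 × 35 = 1 × V2
V2 = 70/1 = 70.0 mL

70.0 mL


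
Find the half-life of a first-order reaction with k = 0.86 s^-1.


t½ = ln2/k = 0.693147/(0.86 s^-1)
= 0.8060 s

0.8060 s


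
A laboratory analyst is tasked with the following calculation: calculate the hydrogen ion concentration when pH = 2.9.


[H+] = 10^(-pH) = 10^(-2.9)
= 1.26×10^-3 M

1.26×10^-3 M


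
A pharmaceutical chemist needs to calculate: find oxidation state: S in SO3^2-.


x + 3(-2) = -2, so x = +4
Oxidation number: +4

+4


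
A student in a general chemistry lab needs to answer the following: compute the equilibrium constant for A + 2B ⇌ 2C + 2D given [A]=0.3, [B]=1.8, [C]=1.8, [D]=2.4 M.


Kc = [C]^2[D]^2/([A][B]^2)
= (1.8^2 × 2.4^2)/(0.3^1 × 1.8^2)
= 18.6624/0.972
= 19.20

19.20


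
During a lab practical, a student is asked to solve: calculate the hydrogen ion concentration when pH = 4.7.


[H+] = 10^(-pH) = 10^(-4.7)
= 2.0×10^-5 M

2.0×10^-5 M


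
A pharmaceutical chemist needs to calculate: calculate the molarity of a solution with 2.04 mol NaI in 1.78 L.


M = n/V = 2.04/1.78 = 1.146 mol/L

1.146 M


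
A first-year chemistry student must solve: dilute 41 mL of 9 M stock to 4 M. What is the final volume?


C1V1 = C2V2
9 × 41 = 4 × V2
V2 = 369/4 = 92.25 mL

92.25 mL


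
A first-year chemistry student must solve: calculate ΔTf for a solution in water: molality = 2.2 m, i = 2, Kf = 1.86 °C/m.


ΔTf = Kf × m × i
= 1.86 × 2.2 × 2
= 8.184 °C

8.184 °C


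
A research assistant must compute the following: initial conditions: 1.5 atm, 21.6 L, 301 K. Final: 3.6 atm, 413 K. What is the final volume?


P1V1/T1 = P2V2/T2
V2 = P1V1T2/(T1P2)
= 1.5×21.6×413/(301×3.6)
= 12.349 L

12.349 L


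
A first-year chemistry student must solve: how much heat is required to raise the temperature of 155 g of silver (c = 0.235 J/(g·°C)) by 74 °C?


q = mcΔT = 155 × 0.235 × 74
= 2695.45 J

2695.45 J


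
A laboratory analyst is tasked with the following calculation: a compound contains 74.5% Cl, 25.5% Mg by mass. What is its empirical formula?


Assume 100 g sample. Moles of each element:
  Cl: 74.5/35.45 = 2.102 mol
  Mg: 25.5/24.31 = 1.049 mol
Divide by smallest (1.049):
  Cl: 2.102/1.049 = 2.0
  Mg: 1.049/1.049 = 1.0
Empirical formula: MgCl2

MgCl2


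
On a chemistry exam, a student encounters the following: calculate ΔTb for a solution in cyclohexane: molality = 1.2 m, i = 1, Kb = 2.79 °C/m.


ΔTb = Kb × m × i
= 2.79 × 1.2 × 1
= 3.348 °C

3.348 °C


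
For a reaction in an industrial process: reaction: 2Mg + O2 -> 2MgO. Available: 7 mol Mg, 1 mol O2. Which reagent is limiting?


Mole ratio available / coefficient:
  Mg: 7/2 = 3.500
  O2: 1/1 = 1.000
Smaller ratio is limiting.

O2


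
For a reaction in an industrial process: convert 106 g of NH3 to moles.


M(NH3) = 17.03 g/mol
n = mass/M = 106/17.03 = 6.2243 mol

6.2243 mol


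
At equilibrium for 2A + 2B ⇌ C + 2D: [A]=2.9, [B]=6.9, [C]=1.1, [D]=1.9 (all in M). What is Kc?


Kc = [C][D]^2/([A]^2[B]^2)
= (1.1^1 × 1.9^2)/(2.9^2 × 6.9^2)
= 3.971/400.4001
= 0.009918

0.009918


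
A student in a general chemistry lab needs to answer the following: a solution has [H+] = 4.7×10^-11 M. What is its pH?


pH = -log10([H+]) = -log10(4.7×10^-11)
= 11 - log10(4.7)
= 11 - 0.67
= 10.33

10.33


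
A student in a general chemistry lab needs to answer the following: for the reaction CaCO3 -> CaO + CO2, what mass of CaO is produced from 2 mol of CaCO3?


Mole ratio CaO:CaCO3 = 1:1
n(CaO) = 2 × 1/1 = 2.000 mol
mass = 2.000 × 56.08 = 112.16 g

112.16 g


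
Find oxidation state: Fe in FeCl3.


x + 3(-1) = 0, so x = +3
Oxidation number: +3

+3


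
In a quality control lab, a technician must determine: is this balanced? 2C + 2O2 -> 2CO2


Equation: 2C + 2O2 -> 2CO2
Check atoms: C: 2=2, O: 4=4
Balanced

Yes, balanced


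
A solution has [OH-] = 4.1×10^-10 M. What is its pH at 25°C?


pOH = -log10([OH-]) = -log10(4.1×10^-10)
= 10 - log10(4.1) = 9.39
pH = 14 - pOH = 14 - 9.39 = 4.61

4.61


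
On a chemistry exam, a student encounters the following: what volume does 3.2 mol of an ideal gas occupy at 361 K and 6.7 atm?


PV = nRT  (R = 0.08206 L·atm/(mol·K))
V = nRT/P = 3.2×0.08206×361/6.7
= 14.149 L

14.149 L


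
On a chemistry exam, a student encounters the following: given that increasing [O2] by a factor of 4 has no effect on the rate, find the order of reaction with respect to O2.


rate ∝ [O2]^n
rate ∝ [O2]^0
Order in O2: 0

0


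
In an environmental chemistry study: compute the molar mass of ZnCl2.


M(ZnCl2) = 1×65.38 + 2×35.45
= 65.38 + 70.9
= 136.28 g/mol

136.28 g/mol


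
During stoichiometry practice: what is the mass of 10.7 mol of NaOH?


M(NaOH) = 40.0 g/mol
mass = n × M = 10.7 × 40.0 = 428.00 g

428.00 g


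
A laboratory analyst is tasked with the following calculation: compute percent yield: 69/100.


% yield = actual/theoretical × 100
= 69/100 × 100
= 69.0%

69.0%


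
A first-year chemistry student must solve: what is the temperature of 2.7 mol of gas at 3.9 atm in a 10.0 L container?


PV = nRT  (R = 0.08206 L·atm/(mol·K))
T = PV/(nR) = 3.9×10.0/(2.7×0.08206)
= 39.00/0.221562
= 176.02 K

176.02 K


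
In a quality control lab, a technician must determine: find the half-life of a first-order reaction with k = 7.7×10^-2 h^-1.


t½ = ln2/k = 0.693147/(7.7×10^-2 h^-1)
= 9.002 h

9.002 h


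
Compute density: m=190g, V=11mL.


ρ = mass/volume
= 190/11
= 17.273 g/mL

17.273 g/mL


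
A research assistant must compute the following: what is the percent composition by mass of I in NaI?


M(NaI) = 1×22.99 + 1×126.9 = 149.89 g/mol
Mass of I = 1 × 126.9 = 126.90 g/mol
% I = 126.90/149.89 × 100 = 84.66%

84.66%


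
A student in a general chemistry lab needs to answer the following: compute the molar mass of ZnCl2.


M(ZnCl2) = 1×65.38 + 2×35.45
= 65.38 + 70.9
= 136.28 g/mol

136.28 g/mol


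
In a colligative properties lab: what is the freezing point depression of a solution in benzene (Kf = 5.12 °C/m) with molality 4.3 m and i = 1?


ΔTf = Kf × m × i
= 5.12 × 4.3 × 1
= 22.016 °C

22.016 °C


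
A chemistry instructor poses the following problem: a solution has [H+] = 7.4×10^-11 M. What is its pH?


pH = -log10([H+]) = -log10(7.4×10^-11)
= 11 - log10(7.4)
= 11 - 0.87
= 10.13

10.13


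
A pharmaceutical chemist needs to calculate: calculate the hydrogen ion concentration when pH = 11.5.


[H+] = 10^(-pH) = 10^(-11.5)
= 3.16×10^-12 M

3.16×10^-12 M


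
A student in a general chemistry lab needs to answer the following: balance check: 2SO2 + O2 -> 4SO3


Equation: 2SO2 + O2 -> 4SO3
Check atoms: O: 6≠12, S: 2≠4
Not balanced

No, not balanced


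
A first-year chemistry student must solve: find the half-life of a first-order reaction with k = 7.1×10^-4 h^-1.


t½ = ln2/k = 0.693147/(7.1×10^-4 h^-1)
= 976.3 h

976.3 h


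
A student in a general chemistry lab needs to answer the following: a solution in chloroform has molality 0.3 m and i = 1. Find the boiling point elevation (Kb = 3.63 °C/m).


ΔTb = Kb × m × i
= 3.63 × 0.3 × 1
= 1.089 °C

1.089 °C


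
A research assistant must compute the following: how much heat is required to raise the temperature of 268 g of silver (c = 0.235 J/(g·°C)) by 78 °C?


q = mcΔT = 268 × 0.235 × 78
= 4912.44 J

4912.44 J


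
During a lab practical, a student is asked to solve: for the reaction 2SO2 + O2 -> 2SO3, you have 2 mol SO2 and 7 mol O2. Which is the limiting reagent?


Mole ratio available / coefficient:
  SO2: 2/2 = 1.000
  O2: 7/1 = 7.000
Smaller ratio is limiting.

SO2


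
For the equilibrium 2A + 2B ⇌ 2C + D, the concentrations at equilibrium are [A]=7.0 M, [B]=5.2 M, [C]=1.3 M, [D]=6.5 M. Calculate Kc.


Kc = [C]^2[D]/([A]^2[B]^2)
= (1.3^2 × 6.5^1)/(7.0^2 × 5.2^2)
= 10.985/1324.96
= 0.008291

0.008291


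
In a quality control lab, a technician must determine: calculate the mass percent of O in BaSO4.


M(BaSO4) = 1×137.33 + 1×32.07 + 4×16.0 = 233.40 g/mol
Mass of O = 4 × 16.0 = 64.00 g/mol
% O = 64.00/233.40 × 100 = 27.42%

27.42%


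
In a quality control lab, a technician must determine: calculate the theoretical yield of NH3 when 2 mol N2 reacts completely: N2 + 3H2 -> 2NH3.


Mole ratio NH3:N2 = 2:1
n(NH3) = 2 × 2/1 = 4.000 mol
mass = 4.000 × 17.03 = 68.12 g

68.12 g


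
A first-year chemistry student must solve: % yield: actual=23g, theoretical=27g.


% yield = actual/theoretical × 100
= 23/27 × 100
= 85.19%

85.19%


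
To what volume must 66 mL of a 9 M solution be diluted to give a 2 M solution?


C1V1 = C2V2
9 × 66 = 2 × V2
V2 = 594/2 = 297.0 mL

297.0 mL


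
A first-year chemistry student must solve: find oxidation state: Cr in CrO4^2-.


x + 4(-2) = -2, so x = +6
Oxidation number: +6

+6


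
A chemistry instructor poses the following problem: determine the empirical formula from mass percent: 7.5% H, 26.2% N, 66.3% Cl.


Assume 100 g sample. Moles of each element:
  H: 7.5/1.008 = 7.44 mol
  N: 26.2/14.01 = 1.87 mol
  Cl: 66.3/35.45 = 1.87 mol
Divide by smallest (1.87):
  H: 7.44/1.87 = 3.98
  N: 1.87/1.87 = 1.0
  Cl: 1.87/1.87 = 1.0
Empirical formula: NH4Cl

NH4Cl


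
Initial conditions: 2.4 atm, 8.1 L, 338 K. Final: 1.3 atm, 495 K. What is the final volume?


P1V1/T1 = P2V2/T2
V2 = P1V1T2/(T1P2)
= 2.4×8.1×495/(338×1.3)
= 21.9 L

21.9 L


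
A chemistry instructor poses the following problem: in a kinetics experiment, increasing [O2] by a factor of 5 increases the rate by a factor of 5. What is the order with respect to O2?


rate ∝ [O2]^n
5^n = 5 → n = 1
Order in O2: 1

1


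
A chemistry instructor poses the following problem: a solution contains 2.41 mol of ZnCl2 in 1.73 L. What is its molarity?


M = n/V = 2.41/1.73 = 1.393 mol/L

1.393 M


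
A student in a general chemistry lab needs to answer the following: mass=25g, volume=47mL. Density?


ρ = mass/volume
= 25/47
= 0.532 g/mL

0.532 g/mL


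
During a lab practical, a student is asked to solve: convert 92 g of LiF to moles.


M(LiF) = 25.94 g/mol
n = mass/M = 92/25.94 = 3.5466 mol

3.5466 mol


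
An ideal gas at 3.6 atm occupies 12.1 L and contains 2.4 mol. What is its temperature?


PV = nRT  (R = 0.08206 L·atm/(mol·K))
T = PV/(nR) = 3.6×12.1/(2.4×0.08206)
= 43.56/0.196944
= 221.18 K

221.18 K


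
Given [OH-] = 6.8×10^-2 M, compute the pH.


pOH = -log10([OH-]) = -log10(6.8×10^-2)
= 2 - log10(6.8) = 1.17
pH = 14 - pOH = 14 - 1.17 = 12.83

12.83


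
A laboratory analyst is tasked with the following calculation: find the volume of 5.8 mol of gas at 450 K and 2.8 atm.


PV = nRT  (R = 0.08206 L·atm/(mol·K))
V = nRT/P = 5.8×0.08206×450/2.8
= 76.492 L

76.492 L


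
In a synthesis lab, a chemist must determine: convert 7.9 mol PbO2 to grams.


M(PbO2) = 239.2 g/mol
mass = n × M = 7.9 × 239.2 = 1889.68 g

1889.68 g


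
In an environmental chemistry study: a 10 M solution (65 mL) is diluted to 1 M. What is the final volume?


C1V1 = C2V2
10 × 65 = 1 × V2
V2 = 650/1 = 650.0 mL

650.0 mL


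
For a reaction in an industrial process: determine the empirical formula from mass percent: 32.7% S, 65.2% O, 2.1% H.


Assume 100 g sample. Moles of each element:
  S: 32.7/32.07 = 1.02 mol
  O: 65.2/16.0 = 4.075 mol
  H: 2.1/1.008 = 2.083 mol
Divide by smallest (1.02):
  S: 1.02/1.02 = 1.0
  O: 4.075/1.02 = 4.0
  H: 2.083/1.02 = 2.04
Empirical formula: H2SO4

H2SO4


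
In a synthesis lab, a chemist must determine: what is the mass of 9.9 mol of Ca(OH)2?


M(Ca(OH)2) = 74.1 g/mol
mass = n × M = 9.9 × 74.1 = 733.59 g

733.59 g


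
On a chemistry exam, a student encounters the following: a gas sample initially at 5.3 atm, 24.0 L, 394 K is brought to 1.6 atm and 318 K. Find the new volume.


P1V1/T1 = P2V2/T2
V2 = P1V1T2/(T1P2)
= 5.3×24.0×318/(394×1.6)
= 64.165 L

64.165 L


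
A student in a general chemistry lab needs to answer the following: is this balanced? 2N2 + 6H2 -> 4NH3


Equation: 2N2 + 6H2 -> 4NH3
Check atoms: H: 12=12, N: 4=4
Balanced

Yes, balanced


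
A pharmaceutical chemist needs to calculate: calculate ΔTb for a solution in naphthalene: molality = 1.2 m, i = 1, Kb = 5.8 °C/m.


ΔTb = Kb × m × i
= 5.8 × 1.2 × 1
= 6.96 °C

6.96 °C


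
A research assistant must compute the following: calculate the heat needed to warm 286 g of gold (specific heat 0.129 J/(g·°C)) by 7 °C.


q = mcΔT = 286 × 0.129 × 7
= 258.26 J

258.26 J


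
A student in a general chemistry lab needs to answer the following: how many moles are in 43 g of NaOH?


M(NaOH) = 40.0 g/mol
n = mass/M = 43/40.0 = 1.075 mol

1.075 mol


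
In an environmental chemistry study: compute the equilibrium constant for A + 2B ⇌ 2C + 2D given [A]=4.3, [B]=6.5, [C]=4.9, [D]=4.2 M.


Kc = [C]^2[D]^2/([A][B]^2)
= (4.9^2 × 4.2^2)/(4.3^1 × 6.5^2)
= 423.5364/181.675
= 2.331

2.331


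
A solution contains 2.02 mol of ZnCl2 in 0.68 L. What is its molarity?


M = n/V = 2.02/0.68 = 2.971 mol/L

2.971 M


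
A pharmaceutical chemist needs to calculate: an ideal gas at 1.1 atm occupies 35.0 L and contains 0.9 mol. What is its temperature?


PV = nRT  (R = 0.08206 L·atm/(mol·K))
T = PV/(nR) = 1.1×35.0/(0.9×0.08206)
= 38.50/0.073854
= 521.30 K

521.30 K


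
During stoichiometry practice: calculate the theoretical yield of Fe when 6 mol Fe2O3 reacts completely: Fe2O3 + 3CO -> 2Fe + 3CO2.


Mole ratio Fe:Fe2O3 = 2:1
n(Fe) = 6 × 2/1 = 12.000 mol
mass = 12.000 × 55.85 = 670.2 g

670.2 g


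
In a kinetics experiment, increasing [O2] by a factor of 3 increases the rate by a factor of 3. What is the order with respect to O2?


rate ∝ [O2]^n
3^n = 3 → n = 1
Order in O2: 1

1


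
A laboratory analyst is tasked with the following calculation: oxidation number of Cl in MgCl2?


halide: -1
Oxidation number: -1

-1


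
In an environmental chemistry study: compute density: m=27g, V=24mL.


ρ = mass/volume
= 27/24
= 1.125 g/mL

1.125 g/mL


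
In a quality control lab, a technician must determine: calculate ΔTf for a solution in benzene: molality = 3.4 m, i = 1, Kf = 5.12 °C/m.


ΔTf = Kf × m × i
= 5.12 × 3.4 × 1
= 17.408 °C

17.408 °C


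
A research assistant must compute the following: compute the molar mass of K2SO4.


M(K2SO4) = 2×39.1 + 1×32.07 + 4×16.0
= 78.2 + 32.07 + 64.0
= 174.27 g/mol

174.27 g/mol


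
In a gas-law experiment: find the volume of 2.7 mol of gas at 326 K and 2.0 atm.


PV = nRT  (R = 0.08206 L·atm/(mol·K))
V = nRT/P = 2.7×0.08206×326/2.0
= 36.115 L

36.115 L


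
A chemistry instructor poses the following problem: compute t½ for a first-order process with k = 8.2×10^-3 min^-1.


t½ = ln2/k = 0.693147/(8.2×10^-3 min^-1)
= 84.53 min

84.53 min


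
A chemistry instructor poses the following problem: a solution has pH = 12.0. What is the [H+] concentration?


[H+] = 10^(-pH) = 10^(-12.0)
= 1.0×10^-12 M

1.0×10^-12 M


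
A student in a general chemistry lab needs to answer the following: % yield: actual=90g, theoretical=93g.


% yield = actual/theoretical × 100
= 90/93 × 100
= 96.77%

96.77%


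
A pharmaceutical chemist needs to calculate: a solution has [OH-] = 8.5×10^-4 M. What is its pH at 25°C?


pOH = -log10([OH-]) = -log10(8.5×10^-4)
= 4 - log10(8.5) = 3.07
pH = 14 - pOH = 14 - 3.07 = 10.93

10.93
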